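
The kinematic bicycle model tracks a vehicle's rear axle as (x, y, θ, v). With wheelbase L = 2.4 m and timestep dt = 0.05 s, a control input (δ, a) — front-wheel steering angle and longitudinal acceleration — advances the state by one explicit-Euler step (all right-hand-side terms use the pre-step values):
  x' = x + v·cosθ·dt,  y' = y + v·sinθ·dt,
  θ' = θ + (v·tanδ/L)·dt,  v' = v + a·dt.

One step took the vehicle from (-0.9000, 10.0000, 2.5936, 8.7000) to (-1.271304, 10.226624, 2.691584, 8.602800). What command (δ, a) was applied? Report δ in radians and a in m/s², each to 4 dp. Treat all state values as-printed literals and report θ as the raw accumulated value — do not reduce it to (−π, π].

a = (v'−v)/dt = (-0.097200)/0.05 = -1.9440
Δθ = θ'−θ = 0.097984;  (v·dt/L) = 8.7000·0.05/2.4 = 0.181250
tan δ = Δθ·L/(v·dt) = 0.540601  →  δ = 0.4956

δ = 0.4956, a = -1.9440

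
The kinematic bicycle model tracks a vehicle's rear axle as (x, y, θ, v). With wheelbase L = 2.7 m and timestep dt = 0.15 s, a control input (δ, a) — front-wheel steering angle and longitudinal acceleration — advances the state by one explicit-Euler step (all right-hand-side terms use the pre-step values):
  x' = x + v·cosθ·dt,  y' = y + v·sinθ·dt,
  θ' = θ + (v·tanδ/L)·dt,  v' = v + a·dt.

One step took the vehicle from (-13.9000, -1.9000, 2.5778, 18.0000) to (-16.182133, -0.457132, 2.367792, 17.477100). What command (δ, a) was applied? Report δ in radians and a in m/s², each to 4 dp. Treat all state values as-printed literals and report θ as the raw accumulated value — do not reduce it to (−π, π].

a = (v'−v)/dt = (-0.522900)/0.15 = -3.4860
Δθ = θ'−θ = -0.210008;  (v·dt/L) = 18.0000·0.15/2.7 = 1.000000
tan δ = Δθ·L/(v·dt) = -0.210008  →  δ = -0.2070

δ = -0.2070, a = -3.4860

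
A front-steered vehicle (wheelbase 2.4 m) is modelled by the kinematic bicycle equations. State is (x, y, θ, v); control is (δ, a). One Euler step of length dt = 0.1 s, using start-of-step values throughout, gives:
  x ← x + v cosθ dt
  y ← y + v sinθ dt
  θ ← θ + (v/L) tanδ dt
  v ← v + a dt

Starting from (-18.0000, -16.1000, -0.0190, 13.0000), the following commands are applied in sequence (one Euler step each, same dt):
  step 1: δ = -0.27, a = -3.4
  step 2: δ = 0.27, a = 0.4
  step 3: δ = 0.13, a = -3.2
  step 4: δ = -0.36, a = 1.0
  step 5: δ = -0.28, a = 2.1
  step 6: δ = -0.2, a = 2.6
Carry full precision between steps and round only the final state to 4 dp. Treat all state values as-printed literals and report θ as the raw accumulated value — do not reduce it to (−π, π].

(-10.4983, -16.8652, -0.4046, 12.9500)

after step 1 (δ=-0.27, a=-3.4): (-16.700235, -16.124699, -0.168911, 12.660000)
after step 2 (δ=0.27, a=0.4): (-15.452252, -16.337524, -0.022921, 12.700000)
after step 3 (δ=0.13, a=-3.2): (-14.182585, -16.366631, 0.046261, 12.380000)
after step 4 (δ=-0.36, a=1.0): (-12.945910, -16.309380, -0.147900, 12.480000)
after step 5 (δ=-0.28, a=2.1): (-11.711535, -16.493287, -0.297428, 12.690000)
after step 6 (δ=-0.2, a=2.6): (-10.498252, -16.865183, -0.404611, 12.950000)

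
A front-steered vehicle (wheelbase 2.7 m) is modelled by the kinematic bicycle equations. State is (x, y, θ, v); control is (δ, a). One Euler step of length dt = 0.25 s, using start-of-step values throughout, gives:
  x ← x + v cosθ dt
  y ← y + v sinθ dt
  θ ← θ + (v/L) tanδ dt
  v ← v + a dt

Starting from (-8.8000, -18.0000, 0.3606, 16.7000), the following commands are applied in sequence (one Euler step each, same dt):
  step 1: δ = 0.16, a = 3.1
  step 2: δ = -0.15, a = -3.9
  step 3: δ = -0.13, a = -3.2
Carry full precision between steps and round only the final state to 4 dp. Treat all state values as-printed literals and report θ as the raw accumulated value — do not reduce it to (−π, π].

after step 1 (δ=0.16, a=3.1): (-4.893514, -16.526911, 0.610140, 17.475000)
after step 2 (δ=-0.15, a=-3.9): (-1.313028, -14.023693, 0.365595, 16.500000)
after step 3 (δ=-0.13, a=-3.2): (2.539355, -12.548984, 0.165858, 15.700000)

(2.5394, -12.5490, 0.1659, 15.7000)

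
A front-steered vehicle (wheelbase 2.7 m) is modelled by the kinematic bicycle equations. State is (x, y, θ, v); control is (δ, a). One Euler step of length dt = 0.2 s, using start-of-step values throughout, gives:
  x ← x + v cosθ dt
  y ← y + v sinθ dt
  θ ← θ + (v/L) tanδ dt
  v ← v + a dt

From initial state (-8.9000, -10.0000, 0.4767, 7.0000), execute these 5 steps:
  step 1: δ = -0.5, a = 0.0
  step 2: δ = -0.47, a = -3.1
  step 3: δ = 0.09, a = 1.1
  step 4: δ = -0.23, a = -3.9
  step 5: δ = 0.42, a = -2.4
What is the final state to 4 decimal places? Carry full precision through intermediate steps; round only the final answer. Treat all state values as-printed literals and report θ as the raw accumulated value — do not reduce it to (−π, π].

(-2.5375, -9.3782, 0.0507, 5.3400)

after step 1 (δ=-0.5, a=0.0): (-7.656080, -9.357611, 0.193432, 7.000000)
after step 2 (δ=-0.47, a=-3.1): (-6.282190, -9.088491, -0.069958, 6.380000)
after step 3 (δ=0.09, a=1.1): (-5.009311, -9.177685, -0.027309, 6.600000)
after step 4 (δ=-0.23, a=-3.9): (-3.689803, -9.213728, -0.141779, 5.820000)
after step 5 (δ=0.42, a=-2.4): (-2.537483, -9.378207, 0.050743, 5.340000)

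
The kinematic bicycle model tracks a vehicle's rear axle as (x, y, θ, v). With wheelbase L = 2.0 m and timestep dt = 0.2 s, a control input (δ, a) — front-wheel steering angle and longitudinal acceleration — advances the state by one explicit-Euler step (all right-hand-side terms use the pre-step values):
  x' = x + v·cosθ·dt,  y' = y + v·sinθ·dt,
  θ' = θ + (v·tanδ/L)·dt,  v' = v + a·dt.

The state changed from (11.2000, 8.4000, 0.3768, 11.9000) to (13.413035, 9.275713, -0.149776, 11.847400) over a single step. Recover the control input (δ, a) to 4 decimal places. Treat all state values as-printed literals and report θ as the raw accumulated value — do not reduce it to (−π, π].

a = (v'−v)/dt = (-0.052600)/0.2 = -0.2630
Δθ = θ'−θ = -0.526576;  (v·dt/L) = 11.9000·0.2/2.0 = 1.190000
tan δ = Δθ·L/(v·dt) = -0.442501  →  δ = -0.4166

δ = -0.4166, a = -0.2630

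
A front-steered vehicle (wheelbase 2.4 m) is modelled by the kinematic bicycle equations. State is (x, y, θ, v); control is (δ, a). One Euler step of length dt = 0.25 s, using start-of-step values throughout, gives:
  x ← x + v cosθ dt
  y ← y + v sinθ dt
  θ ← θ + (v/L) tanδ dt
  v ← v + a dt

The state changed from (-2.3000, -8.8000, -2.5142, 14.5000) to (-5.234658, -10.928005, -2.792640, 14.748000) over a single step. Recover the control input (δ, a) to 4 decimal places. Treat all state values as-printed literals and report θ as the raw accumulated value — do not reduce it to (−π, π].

a = (v'−v)/dt = (0.248000)/0.25 = 0.9920
Δθ = θ'−θ = -0.278440;  (v·dt/L) = 14.5000·0.25/2.4 = 1.510417
tan δ = Δθ·L/(v·dt) = -0.184346  →  δ = -0.1823

δ = -0.1823, a = 0.9920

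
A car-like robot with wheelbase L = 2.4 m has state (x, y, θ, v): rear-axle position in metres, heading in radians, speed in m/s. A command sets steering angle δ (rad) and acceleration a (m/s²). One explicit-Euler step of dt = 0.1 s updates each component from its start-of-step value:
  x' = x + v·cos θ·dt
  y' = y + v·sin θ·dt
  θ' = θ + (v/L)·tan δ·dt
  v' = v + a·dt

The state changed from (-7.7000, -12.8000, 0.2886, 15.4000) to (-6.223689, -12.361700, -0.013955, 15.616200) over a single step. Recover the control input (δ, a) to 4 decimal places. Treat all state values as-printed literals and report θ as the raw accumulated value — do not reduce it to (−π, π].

a = (v'−v)/dt = (0.216200)/0.1 = 2.1620
Δθ = θ'−θ = -0.302555;  (v·dt/L) = 15.4000·0.1/2.4 = 0.641667
tan δ = Δθ·L/(v·dt) = -0.471514  →  δ = -0.4406

δ = -0.4406, a = 2.1620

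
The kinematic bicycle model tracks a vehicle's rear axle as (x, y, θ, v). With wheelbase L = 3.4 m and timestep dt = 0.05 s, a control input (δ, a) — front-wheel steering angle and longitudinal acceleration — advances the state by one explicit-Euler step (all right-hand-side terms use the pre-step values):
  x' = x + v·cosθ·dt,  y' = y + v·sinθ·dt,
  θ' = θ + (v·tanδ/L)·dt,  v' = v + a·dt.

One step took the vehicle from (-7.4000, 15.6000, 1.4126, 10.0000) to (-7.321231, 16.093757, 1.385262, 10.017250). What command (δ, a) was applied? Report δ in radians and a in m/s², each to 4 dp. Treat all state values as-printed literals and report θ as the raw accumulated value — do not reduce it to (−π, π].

a = (v'−v)/dt = (0.017250)/0.05 = 0.3450
Δθ = θ'−θ = -0.027338;  (v·dt/L) = 10.0000·0.05/3.4 = 0.147059
tan δ = Δθ·L/(v·dt) = -0.185898  →  δ = -0.1838

δ = -0.1838, a = 0.3450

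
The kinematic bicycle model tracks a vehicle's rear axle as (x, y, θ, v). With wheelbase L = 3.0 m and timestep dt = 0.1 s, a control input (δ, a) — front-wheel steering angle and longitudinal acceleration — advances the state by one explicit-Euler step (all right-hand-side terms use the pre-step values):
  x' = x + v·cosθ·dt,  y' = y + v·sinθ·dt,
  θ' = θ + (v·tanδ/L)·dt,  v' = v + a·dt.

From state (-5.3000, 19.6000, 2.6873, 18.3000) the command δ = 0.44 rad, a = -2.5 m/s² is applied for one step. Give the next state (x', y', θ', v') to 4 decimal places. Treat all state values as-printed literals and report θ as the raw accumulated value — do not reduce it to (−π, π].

x' = -5.3000 + 18.3000·cos(2.6873)·0.1 = -6.9444
y' = 19.6000 + 18.3000·sin(2.6873)·0.1 = 20.4031
θ' = 2.6873 + (18.3000/3.0)·tan(0.44)·0.1 = 2.9745
v' = 18.3000 − 2.5000·0.1 = 18.0500

(-6.9444, 20.4031, 2.9745, 18.0500)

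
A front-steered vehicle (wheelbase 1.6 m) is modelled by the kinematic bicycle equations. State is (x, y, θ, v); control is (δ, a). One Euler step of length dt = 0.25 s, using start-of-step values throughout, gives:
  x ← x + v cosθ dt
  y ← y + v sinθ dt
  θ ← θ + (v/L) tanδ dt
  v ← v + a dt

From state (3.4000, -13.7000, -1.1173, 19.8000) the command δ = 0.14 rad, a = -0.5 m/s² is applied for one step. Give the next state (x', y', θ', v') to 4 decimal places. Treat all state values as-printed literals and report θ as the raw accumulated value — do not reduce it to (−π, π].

x' = 3.4000 + 19.8000·cos(-1.1173)·0.25 = 5.5687
y' = -13.7000 + 19.8000·sin(-1.1173)·0.25 = -18.1497
θ' = -1.1173 + (19.8000/1.6)·tan(0.14)·0.25 = -0.6813
v' = 19.8000 − 0.5000·0.25 = 19.6750

(5.5687, -18.1497, -0.6813, 19.6750)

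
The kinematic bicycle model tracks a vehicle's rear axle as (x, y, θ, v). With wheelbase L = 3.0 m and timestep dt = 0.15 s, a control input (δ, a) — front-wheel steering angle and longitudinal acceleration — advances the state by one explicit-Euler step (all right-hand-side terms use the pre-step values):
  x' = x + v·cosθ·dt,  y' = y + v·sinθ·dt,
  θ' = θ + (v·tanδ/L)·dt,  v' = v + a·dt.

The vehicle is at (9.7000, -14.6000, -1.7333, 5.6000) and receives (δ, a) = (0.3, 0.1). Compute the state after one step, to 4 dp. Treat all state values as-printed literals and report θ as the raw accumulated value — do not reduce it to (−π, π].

(9.5641, -15.4289, -1.6467, 5.6150)

x' = 9.7000 + 5.6000·cos(-1.7333)·0.15 = 9.5641
y' = -14.6000 + 5.6000·sin(-1.7333)·0.15 = -15.4289
θ' = -1.7333 + (5.6000/3.0)·tan(0.3)·0.15 = -1.6467
v' = 5.6000 + 0.1000·0.15 = 5.6150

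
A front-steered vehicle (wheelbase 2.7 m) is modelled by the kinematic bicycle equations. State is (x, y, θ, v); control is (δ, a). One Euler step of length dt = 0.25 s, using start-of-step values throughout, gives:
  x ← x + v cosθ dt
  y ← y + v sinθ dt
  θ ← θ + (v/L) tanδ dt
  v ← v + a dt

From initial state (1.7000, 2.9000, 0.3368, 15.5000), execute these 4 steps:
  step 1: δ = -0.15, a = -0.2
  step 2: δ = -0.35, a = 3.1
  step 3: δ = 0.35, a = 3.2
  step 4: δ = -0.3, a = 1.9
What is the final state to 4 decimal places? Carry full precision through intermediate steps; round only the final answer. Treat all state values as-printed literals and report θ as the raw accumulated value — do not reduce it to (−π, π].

after step 1 (δ=-0.15, a=-0.2): (5.357291, 4.180566, 0.119893, 15.450000)
after step 2 (δ=-0.35, a=3.1): (9.192064, 4.642544, -0.402301, 16.225000)
after step 3 (δ=0.35, a=3.2): (12.924474, 3.054375, 0.146087, 17.025000)
after step 4 (δ=-0.3, a=1.9): (17.135387, 3.673949, -0.341547, 17.500000)

(17.1354, 3.6739, -0.3415, 17.5000)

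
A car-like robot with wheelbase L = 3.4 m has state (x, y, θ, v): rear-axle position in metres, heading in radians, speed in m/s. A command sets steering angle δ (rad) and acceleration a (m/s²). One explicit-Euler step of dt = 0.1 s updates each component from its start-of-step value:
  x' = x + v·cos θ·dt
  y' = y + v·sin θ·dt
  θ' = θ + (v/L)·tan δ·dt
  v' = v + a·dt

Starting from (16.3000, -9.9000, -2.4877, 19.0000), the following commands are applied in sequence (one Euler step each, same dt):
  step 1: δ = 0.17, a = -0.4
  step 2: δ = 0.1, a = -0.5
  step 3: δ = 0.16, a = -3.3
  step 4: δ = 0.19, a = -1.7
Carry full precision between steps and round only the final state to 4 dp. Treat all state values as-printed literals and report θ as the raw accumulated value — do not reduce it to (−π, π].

after step 1 (δ=0.17, a=-0.4): (14.791928, -11.055733, -2.391774, 18.960000)
after step 2 (δ=0.1, a=-0.5): (13.404412, -12.347869, -2.335823, 18.910000)
after step 3 (δ=0.16, a=-3.3): (12.094788, -13.711968, -2.246067, 18.580000)
after step 4 (δ=0.19, a=-1.7): (10.933336, -15.162207, -2.140970, 18.410000)

(10.9333, -15.1622, -2.1410, 18.4100)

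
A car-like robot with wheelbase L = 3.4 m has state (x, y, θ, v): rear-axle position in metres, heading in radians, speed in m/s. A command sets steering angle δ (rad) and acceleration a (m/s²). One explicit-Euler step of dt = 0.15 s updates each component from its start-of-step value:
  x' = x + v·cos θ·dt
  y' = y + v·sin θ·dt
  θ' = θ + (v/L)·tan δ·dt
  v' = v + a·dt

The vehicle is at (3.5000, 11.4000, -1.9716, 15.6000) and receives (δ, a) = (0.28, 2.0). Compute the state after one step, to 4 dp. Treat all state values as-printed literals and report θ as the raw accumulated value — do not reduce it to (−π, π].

(2.5870, 9.2455, -1.7737, 15.9000)

x' = 3.5000 + 15.6000·cos(-1.9716)·0.15 = 2.5870
y' = 11.4000 + 15.6000·sin(-1.9716)·0.15 = 9.2455
θ' = -1.9716 + (15.6000/3.4)·tan(0.28)·0.15 = -1.7737
v' = 15.6000 + 2.0000·0.15 = 15.9000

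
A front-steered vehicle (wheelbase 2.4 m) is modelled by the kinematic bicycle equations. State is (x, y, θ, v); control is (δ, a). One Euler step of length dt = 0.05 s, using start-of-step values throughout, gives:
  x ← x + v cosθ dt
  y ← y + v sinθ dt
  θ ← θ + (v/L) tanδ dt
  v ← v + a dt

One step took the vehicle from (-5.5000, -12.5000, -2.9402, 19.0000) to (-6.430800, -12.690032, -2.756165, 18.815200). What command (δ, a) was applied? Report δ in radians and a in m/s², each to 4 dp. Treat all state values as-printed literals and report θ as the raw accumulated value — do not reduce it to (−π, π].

a = (v'−v)/dt = (-0.184800)/0.05 = -3.6960
Δθ = θ'−θ = 0.184035;  (v·dt/L) = 19.0000·0.05/2.4 = 0.395833
tan δ = Δθ·L/(v·dt) = 0.464931  →  δ = 0.4352

δ = 0.4352, a = -3.6960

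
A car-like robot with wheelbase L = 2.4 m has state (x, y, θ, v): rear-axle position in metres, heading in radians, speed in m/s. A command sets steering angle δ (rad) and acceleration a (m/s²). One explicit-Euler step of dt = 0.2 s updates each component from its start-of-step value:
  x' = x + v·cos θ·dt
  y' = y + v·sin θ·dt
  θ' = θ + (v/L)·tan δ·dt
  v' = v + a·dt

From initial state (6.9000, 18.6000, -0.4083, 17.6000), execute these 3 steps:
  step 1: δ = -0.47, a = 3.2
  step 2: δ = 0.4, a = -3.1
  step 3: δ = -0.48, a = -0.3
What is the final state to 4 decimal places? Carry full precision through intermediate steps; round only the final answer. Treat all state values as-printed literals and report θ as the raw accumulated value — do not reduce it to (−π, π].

after step 1 (δ=-0.47, a=3.2): (10.130646, 17.202385, -1.153317, 18.240000)
after step 2 (δ=0.4, a=-3.1): (11.609756, 13.867698, -0.510671, 17.620000)
after step 3 (δ=-0.48, a=-0.3): (14.684153, 12.145299, -1.275101, 17.560000)

(14.6842, 12.1453, -1.2751, 17.5600)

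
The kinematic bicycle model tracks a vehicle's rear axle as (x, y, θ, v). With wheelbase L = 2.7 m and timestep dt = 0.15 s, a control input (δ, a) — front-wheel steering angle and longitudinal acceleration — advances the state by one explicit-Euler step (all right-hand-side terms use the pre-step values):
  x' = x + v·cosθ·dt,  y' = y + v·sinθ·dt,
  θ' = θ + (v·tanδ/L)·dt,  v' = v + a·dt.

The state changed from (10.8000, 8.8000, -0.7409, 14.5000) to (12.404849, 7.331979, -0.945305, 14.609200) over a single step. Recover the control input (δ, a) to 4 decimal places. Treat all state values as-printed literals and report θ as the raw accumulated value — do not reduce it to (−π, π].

δ = -0.2485, a = 0.7280

a = (v'−v)/dt = (0.109200)/0.15 = 0.7280
Δθ = θ'−θ = -0.204405;  (v·dt/L) = 14.5000·0.15/2.7 = 0.805556
tan δ = Δθ·L/(v·dt) = -0.253744  →  δ = -0.2485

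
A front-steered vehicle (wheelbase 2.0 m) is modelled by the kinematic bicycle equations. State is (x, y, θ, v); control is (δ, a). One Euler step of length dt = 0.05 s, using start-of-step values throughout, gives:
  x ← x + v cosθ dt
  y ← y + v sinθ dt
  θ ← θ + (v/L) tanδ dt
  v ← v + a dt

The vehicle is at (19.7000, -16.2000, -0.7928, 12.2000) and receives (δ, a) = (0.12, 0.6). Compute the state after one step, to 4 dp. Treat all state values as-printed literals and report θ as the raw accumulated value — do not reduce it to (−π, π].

x' = 19.7000 + 12.2000·cos(-0.7928)·0.05 = 20.1281
y' = -16.2000 + 12.2000·sin(-0.7928)·0.05 = -16.6345
θ' = -0.7928 + (12.2000/2.0)·tan(0.12)·0.05 = -0.7560
v' = 12.2000 + 0.6000·0.05 = 12.2300

(20.1281, -16.6345, -0.7560, 12.2300)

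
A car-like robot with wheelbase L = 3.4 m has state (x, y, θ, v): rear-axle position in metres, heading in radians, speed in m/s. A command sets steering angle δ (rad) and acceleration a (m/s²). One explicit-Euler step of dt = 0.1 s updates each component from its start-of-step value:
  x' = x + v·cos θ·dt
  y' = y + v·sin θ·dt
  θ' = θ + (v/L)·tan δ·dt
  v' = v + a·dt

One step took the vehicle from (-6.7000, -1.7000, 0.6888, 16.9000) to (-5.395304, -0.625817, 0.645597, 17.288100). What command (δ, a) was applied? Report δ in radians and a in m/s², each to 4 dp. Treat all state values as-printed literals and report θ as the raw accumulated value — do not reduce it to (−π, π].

a = (v'−v)/dt = (0.388100)/0.1 = 3.8810
Δθ = θ'−θ = -0.043203;  (v·dt/L) = 16.9000·0.1/3.4 = 0.497059
tan δ = Δθ·L/(v·dt) = -0.086917  →  δ = -0.0867

δ = -0.0867, a = 3.8810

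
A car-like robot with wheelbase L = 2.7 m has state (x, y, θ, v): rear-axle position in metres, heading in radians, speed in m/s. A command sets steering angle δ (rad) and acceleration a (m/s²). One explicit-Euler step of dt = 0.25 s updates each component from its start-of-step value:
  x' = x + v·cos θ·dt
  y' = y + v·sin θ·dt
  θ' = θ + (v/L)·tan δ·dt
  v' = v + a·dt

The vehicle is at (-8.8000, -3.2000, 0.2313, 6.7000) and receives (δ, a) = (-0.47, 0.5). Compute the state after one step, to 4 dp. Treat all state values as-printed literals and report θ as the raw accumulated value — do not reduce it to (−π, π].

(-7.1696, -2.8160, -0.0838, 6.8250)

x' = -8.8000 + 6.7000·cos(0.2313)·0.25 = -7.1696
y' = -3.2000 + 6.7000·sin(0.2313)·0.25 = -2.8160
θ' = 0.2313 + (6.7000/2.7)·tan(-0.47)·0.25 = -0.0838
v' = 6.7000 + 0.5000·0.25 = 6.8250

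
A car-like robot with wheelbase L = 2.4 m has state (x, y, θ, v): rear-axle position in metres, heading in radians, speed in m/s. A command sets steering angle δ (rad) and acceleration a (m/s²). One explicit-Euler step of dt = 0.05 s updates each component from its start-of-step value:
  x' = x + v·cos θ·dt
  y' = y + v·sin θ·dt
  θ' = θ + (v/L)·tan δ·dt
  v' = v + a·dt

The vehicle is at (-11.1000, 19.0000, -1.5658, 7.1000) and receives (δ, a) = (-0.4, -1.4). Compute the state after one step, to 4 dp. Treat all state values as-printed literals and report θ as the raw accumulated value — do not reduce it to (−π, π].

(-11.0982, 18.6450, -1.6283, 7.0300)

x' = -11.1000 + 7.1000·cos(-1.5658)·0.05 = -11.0982
y' = 19.0000 + 7.1000·sin(-1.5658)·0.05 = 18.6450
θ' = -1.5658 + (7.1000/2.4)·tan(-0.4)·0.05 = -1.6283
v' = 7.1000 − 1.4000·0.05 = 7.0300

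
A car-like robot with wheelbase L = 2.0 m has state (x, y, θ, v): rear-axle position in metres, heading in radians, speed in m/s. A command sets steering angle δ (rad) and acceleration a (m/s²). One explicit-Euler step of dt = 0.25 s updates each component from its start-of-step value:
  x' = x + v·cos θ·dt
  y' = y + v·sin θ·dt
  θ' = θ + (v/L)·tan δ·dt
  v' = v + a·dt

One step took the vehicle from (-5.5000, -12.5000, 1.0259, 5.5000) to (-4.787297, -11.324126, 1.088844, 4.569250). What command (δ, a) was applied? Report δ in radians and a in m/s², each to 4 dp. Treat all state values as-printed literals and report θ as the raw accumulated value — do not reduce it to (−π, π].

a = (v'−v)/dt = (-0.930750)/0.25 = -3.7230
Δθ = θ'−θ = 0.062944;  (v·dt/L) = 5.5000·0.25/2.0 = 0.687500
tan δ = Δθ·L/(v·dt) = 0.091555  →  δ = 0.0913

δ = 0.0913, a = -3.7230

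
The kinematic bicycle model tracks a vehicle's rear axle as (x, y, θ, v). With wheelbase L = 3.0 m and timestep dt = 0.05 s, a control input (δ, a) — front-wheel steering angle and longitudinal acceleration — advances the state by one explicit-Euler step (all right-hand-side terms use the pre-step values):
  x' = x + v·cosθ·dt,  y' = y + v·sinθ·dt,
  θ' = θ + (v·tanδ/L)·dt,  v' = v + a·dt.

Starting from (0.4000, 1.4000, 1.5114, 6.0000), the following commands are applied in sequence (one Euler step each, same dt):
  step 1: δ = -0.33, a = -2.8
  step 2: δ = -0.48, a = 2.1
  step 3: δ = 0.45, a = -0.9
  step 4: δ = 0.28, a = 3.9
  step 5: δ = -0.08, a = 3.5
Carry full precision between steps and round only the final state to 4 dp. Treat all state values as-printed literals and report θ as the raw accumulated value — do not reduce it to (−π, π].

after step 1 (δ=-0.33, a=-2.8): (0.417808, 1.699471, 1.477148, 5.860000)
after step 2 (δ=-0.48, a=2.1): (0.445207, 1.991187, 1.426301, 5.965000)
after step 3 (δ=0.45, a=-0.9): (0.488153, 2.286329, 1.474325, 5.920000)
after step 4 (δ=0.28, a=3.9): (0.516665, 2.580953, 1.502697, 6.115000)
after step 5 (δ=-0.08, a=3.5): (0.537470, 2.885994, 1.494526, 6.290000)

(0.5375, 2.8860, 1.4945, 6.2900)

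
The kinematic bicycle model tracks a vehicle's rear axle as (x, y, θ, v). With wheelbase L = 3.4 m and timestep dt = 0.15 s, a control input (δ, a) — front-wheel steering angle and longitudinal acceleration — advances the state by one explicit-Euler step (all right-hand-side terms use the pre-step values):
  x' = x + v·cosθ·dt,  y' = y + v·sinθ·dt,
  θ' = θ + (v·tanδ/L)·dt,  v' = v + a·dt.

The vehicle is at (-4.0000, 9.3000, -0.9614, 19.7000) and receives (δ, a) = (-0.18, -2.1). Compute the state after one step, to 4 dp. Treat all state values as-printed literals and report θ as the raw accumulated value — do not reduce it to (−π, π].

x' = -4.0000 + 19.7000·cos(-0.9614)·0.15 = -2.3086
y' = 9.3000 + 19.7000·sin(-0.9614)·0.15 = 6.8769
θ' = -0.9614 + (19.7000/3.4)·tan(-0.18)·0.15 = -1.1196
v' = 19.7000 − 2.1000·0.15 = 19.3850

(-2.3086, 6.8769, -1.1196, 19.3850)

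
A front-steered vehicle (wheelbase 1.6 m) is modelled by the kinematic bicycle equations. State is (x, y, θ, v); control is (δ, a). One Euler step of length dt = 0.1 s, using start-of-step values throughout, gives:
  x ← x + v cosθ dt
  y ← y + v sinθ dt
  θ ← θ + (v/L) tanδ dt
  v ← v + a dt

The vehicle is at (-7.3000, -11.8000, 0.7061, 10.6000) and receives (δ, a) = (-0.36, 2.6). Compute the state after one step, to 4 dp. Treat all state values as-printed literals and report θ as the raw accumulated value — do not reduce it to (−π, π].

(-6.4934, -11.1122, 0.4567, 10.8600)

x' = -7.3000 + 10.6000·cos(0.7061)·0.1 = -6.4934
y' = -11.8000 + 10.6000·sin(0.7061)·0.1 = -11.1122
θ' = 0.7061 + (10.6000/1.6)·tan(-0.36)·0.1 = 0.4567
v' = 10.6000 + 2.6000·0.1 = 10.8600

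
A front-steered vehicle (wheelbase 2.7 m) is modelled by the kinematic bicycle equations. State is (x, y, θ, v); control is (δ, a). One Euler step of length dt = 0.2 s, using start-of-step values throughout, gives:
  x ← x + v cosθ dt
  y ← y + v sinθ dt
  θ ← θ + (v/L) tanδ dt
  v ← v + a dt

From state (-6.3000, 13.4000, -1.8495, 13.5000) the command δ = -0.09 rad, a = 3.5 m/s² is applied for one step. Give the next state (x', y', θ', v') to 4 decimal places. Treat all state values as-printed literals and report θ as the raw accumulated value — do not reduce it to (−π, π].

(-7.0428, 10.8042, -1.9397, 14.2000)

x' = -6.3000 + 13.5000·cos(-1.8495)·0.2 = -7.0428
y' = 13.4000 + 13.5000·sin(-1.8495)·0.2 = 10.8042
θ' = -1.8495 + (13.5000/2.7)·tan(-0.09)·0.2 = -1.9397
v' = 13.5000 + 3.5000·0.2 = 14.2000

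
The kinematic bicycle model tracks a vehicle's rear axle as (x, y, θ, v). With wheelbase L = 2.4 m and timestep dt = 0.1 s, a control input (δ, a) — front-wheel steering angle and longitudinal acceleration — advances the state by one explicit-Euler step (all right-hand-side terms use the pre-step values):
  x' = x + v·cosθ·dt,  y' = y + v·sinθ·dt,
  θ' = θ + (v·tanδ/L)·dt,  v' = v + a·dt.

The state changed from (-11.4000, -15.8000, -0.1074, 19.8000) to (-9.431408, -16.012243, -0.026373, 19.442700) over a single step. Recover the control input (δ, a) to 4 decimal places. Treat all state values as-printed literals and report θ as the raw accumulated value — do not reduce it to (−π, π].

δ = 0.0979, a = -3.5730

a = (v'−v)/dt = (-0.357300)/0.1 = -3.5730
Δθ = θ'−θ = 0.081027;  (v·dt/L) = 19.8000·0.1/2.4 = 0.825000
tan δ = Δθ·L/(v·dt) = 0.098215  →  δ = 0.0979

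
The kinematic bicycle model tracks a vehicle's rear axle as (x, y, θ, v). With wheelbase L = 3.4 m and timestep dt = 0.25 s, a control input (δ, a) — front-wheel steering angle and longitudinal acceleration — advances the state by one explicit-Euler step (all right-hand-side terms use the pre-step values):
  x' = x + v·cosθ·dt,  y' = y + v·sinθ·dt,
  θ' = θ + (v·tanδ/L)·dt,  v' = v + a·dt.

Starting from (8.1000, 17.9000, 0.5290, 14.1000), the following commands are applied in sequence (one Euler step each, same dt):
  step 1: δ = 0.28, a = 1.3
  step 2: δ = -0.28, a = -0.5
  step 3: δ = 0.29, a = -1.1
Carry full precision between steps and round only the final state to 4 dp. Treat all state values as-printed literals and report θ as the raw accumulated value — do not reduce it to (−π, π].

after step 1 (δ=0.28, a=1.3): (11.143175, 19.678963, 0.827126, 14.425000)
after step 2 (δ=-0.28, a=-0.5): (13.584584, 22.333123, 0.522128, 14.300000)
after step 3 (δ=0.29, a=-1.1): (16.683250, 24.116068, 0.835901, 14.025000)

(16.6832, 24.1161, 0.8359, 14.0250)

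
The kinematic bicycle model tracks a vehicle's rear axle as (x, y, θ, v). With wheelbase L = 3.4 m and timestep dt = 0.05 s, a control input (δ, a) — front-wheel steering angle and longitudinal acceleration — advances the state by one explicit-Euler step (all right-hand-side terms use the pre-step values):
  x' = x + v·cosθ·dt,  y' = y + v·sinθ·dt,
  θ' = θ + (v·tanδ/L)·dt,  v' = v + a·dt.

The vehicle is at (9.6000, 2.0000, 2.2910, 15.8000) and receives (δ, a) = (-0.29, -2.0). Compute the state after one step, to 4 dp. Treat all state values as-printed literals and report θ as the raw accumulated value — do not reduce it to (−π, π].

(9.0790, 2.5938, 2.2217, 15.7000)

x' = 9.6000 + 15.8000·cos(2.2910)·0.05 = 9.0790
y' = 2.0000 + 15.8000·sin(2.2910)·0.05 = 2.5938
θ' = 2.2910 + (15.8000/3.4)·tan(-0.29)·0.05 = 2.2217
v' = 15.8000 − 2.0000·0.05 = 15.7000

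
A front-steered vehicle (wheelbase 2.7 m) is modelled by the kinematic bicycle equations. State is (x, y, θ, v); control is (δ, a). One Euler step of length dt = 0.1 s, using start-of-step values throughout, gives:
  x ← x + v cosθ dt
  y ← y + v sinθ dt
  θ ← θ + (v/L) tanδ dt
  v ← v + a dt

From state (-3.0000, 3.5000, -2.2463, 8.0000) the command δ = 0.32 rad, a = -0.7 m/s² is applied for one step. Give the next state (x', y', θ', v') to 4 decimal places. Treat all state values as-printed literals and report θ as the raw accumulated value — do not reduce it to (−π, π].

x' = -3.0000 + 8.0000·cos(-2.2463)·0.1 = -3.5002
y' = 3.5000 + 8.0000·sin(-2.2463)·0.1 = 2.8757
θ' = -2.2463 + (8.0000/2.7)·tan(0.32)·0.1 = -2.1481
v' = 8.0000 − 0.7000·0.1 = 7.9300

(-3.5002, 2.8757, -2.1481, 7.9300)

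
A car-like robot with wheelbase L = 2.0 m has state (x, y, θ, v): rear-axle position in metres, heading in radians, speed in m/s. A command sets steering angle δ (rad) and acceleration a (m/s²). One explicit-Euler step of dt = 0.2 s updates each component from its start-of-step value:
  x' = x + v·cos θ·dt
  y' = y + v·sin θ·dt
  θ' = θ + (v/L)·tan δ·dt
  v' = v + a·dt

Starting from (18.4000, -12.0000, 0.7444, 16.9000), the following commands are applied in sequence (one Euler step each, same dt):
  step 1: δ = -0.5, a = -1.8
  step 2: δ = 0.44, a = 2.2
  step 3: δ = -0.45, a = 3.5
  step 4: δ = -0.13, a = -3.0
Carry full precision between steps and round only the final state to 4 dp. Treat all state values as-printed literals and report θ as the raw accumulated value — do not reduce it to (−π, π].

after step 1 (δ=-0.5, a=-1.8): (20.885972, -9.709946, -0.178851, 16.540000)
after step 2 (δ=0.44, a=2.2): (24.141205, -10.298437, 0.599820, 16.980000)
after step 3 (δ=-0.45, a=3.5): (26.944390, -8.381416, -0.220408, 17.680000)
after step 4 (δ=-0.13, a=-3.0): (30.394848, -9.154483, -0.451551, 17.080000)

(30.3948, -9.1545, -0.4516, 17.0800)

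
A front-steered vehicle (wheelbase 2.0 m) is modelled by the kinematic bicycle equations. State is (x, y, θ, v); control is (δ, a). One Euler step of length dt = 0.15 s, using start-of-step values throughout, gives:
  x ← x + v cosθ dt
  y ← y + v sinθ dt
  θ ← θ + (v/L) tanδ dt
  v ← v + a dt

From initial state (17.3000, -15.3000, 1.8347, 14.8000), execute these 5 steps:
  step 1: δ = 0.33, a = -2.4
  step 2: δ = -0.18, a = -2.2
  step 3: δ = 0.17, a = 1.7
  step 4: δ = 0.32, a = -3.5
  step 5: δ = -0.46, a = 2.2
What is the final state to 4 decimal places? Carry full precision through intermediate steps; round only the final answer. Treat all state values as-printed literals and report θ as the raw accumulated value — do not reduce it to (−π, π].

(11.5074, -6.6271, 2.0422, 14.1700)

after step 1 (δ=0.33, a=-2.4): (16.720911, -13.156858, 2.214903, 14.440000)
after step 2 (δ=-0.18, a=-2.2): (15.420262, -11.424845, 2.017830, 14.110000)
after step 3 (δ=0.17, a=1.7): (14.505316, -9.516326, 2.199485, 14.365000)
after step 4 (δ=0.32, a=-3.5): (13.238140, -7.773566, 2.556516, 13.840000)
after step 5 (δ=-0.46, a=2.2): (11.507441, -6.627068, 2.042240, 14.170000)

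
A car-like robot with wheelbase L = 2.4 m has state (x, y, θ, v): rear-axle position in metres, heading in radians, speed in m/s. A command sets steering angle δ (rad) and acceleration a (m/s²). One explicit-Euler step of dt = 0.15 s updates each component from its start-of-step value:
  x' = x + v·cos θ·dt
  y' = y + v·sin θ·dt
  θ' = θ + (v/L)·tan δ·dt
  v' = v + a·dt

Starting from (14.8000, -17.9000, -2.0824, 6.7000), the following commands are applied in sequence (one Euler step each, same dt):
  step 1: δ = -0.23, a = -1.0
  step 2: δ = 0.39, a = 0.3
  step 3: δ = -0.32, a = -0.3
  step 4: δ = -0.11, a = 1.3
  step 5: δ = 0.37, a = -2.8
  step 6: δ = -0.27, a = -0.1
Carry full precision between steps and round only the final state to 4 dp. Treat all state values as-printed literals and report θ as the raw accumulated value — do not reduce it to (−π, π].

(11.7747, -22.9710, -2.1399, 6.3100)

after step 1 (δ=-0.23, a=-1.0): (14.307976, -18.776320, -2.180448, 6.550000)
after step 2 (δ=0.39, a=0.3): (13.745415, -19.581821, -2.012172, 6.595000)
after step 3 (δ=-0.32, a=-0.3): (13.322823, -20.476266, -2.148766, 6.550000)
after step 4 (δ=-0.11, a=1.3): (12.786059, -21.299182, -2.193980, 6.745000)
after step 5 (δ=0.37, a=-2.8): (12.195578, -22.120747, -2.030472, 6.325000)
after step 6 (δ=-0.27, a=-0.1): (11.774658, -22.971014, -2.139878, 6.310000)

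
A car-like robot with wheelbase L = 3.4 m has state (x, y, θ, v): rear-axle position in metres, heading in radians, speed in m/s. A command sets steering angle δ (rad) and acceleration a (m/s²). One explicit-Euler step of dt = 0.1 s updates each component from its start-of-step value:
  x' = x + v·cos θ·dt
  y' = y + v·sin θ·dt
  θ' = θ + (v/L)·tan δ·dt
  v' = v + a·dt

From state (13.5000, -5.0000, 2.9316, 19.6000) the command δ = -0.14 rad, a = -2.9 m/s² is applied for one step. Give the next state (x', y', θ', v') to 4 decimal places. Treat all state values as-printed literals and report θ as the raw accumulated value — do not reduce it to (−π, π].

x' = 13.5000 + 19.6000·cos(2.9316)·0.1 = 11.5831
y' = -5.0000 + 19.6000·sin(2.9316)·0.1 = -4.5914
θ' = 2.9316 + (19.6000/3.4)·tan(-0.14)·0.1 = 2.8504
v' = 19.6000 − 2.9000·0.1 = 19.3100

(11.5831, -4.5914, 2.8504, 19.3100)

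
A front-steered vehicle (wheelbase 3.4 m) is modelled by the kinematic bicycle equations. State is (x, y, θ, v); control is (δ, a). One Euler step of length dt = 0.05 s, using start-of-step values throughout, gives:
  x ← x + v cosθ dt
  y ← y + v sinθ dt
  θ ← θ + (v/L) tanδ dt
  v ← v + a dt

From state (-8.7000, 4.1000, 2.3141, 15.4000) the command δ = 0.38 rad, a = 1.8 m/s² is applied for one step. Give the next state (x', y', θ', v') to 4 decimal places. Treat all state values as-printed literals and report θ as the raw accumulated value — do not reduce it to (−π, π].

x' = -8.7000 + 15.4000·cos(2.3141)·0.05 = -9.2211
y' = 4.1000 + 15.4000·sin(2.3141)·0.05 = 4.6669
θ' = 2.3141 + (15.4000/3.4)·tan(0.38)·0.05 = 2.4046
v' = 15.4000 + 1.8000·0.05 = 15.4900

(-9.2211, 4.6669, 2.4046, 15.4900)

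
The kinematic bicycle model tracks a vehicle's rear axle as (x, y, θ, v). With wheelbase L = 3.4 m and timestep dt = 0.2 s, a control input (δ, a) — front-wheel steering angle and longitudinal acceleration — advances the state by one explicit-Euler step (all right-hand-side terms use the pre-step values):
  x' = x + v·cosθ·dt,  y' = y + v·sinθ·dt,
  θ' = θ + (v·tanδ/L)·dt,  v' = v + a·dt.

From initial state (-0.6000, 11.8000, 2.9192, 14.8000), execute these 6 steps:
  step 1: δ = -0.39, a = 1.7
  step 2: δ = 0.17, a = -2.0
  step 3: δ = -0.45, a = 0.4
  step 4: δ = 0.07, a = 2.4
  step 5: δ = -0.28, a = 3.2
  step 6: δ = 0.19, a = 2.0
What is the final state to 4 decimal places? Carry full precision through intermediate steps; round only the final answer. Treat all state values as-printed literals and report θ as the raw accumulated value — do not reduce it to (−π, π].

after step 1 (δ=-0.39, a=1.7): (-3.487103, 12.452869, 2.561340, 15.140000)
after step 2 (δ=0.17, a=-2.0): (-6.019493, 14.112925, 2.714216, 14.740000)
after step 3 (δ=-0.45, a=0.4): (-8.702339, 15.334826, 2.295379, 14.820000)
after step 4 (δ=0.07, a=2.4): (-10.666946, 17.554199, 2.356502, 15.300000)
after step 5 (δ=-0.28, a=3.2): (-12.831358, 19.717280, 2.097703, 15.940000)
after step 6 (δ=0.19, a=2.0): (-14.434483, 22.472880, 2.278031, 16.340000)

(-14.4345, 22.4729, 2.2780, 16.3400)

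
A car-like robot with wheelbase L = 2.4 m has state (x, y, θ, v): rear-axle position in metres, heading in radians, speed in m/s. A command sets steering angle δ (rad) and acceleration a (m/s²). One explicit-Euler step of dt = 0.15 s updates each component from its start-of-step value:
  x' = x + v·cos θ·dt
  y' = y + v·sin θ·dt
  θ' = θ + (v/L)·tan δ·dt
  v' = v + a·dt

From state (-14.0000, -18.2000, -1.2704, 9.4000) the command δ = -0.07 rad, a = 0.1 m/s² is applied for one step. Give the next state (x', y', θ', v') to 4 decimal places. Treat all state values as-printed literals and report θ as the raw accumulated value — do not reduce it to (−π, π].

x' = -14.0000 + 9.4000·cos(-1.2704)·0.15 = -13.5828
y' = -18.2000 + 9.4000·sin(-1.2704)·0.15 = -19.5469
θ' = -1.2704 + (9.4000/2.4)·tan(-0.07)·0.15 = -1.3116
v' = 9.4000 + 0.1000·0.15 = 9.4150

(-13.5828, -19.5469, -1.3116, 9.4150)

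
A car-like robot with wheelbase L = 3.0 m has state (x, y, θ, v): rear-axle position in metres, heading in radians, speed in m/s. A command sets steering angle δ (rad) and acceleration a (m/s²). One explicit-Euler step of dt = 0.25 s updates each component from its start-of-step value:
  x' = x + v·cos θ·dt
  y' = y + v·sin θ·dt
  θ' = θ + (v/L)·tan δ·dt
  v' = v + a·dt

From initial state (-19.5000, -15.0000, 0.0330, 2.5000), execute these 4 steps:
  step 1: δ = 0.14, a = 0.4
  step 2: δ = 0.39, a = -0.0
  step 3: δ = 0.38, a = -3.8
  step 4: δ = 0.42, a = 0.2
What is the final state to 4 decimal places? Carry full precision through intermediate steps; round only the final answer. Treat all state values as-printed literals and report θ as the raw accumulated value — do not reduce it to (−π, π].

(-17.1832, -14.7436, 0.2994, 1.7000)

after step 1 (δ=0.14, a=0.4): (-18.875340, -14.979379, 0.062359, 2.600000)
after step 2 (δ=0.39, a=-0.0): (-18.226604, -14.938872, 0.151421, 2.600000)
after step 3 (δ=0.38, a=-3.8): (-17.584041, -14.840824, 0.237960, 1.650000)
after step 4 (δ=0.42, a=0.2): (-17.183165, -14.743589, 0.299364, 1.700000)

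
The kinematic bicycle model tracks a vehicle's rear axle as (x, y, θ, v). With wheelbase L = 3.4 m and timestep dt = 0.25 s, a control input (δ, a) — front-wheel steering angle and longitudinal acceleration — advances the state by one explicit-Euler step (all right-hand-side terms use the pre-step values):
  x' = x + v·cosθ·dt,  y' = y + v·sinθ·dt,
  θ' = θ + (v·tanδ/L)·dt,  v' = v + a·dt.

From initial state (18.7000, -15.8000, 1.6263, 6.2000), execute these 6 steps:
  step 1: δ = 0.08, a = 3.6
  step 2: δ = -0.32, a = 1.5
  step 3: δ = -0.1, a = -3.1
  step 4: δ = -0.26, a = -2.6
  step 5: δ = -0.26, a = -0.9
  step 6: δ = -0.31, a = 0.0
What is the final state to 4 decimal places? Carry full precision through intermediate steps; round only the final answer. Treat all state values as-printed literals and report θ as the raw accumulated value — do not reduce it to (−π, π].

(19.7761, -6.1545, 1.0481, 5.8250)

after step 1 (δ=0.08, a=3.6): (18.614013, -14.252387, 1.662849, 7.100000)
after step 2 (δ=-0.32, a=1.5): (18.450851, -12.484902, 1.489844, 7.475000)
after step 3 (δ=-0.1, a=-3.1): (18.601966, -10.622272, 1.434697, 6.700000)
after step 4 (δ=-0.26, a=-2.6): (18.829230, -8.962761, 1.303642, 6.050000)
after step 5 (δ=-0.26, a=-0.9): (19.228512, -7.503915, 1.185301, 5.825000)
after step 6 (δ=-0.31, a=0.0): (19.776087, -6.154536, 1.048102, 5.825000)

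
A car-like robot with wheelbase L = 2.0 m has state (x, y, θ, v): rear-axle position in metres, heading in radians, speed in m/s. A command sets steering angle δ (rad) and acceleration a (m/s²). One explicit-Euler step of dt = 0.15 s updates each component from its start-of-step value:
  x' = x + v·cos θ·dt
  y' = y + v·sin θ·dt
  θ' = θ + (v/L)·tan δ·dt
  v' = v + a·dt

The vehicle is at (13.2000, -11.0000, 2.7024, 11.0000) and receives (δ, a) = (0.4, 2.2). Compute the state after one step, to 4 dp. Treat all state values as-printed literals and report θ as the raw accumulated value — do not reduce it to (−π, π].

(11.7066, -10.2984, 3.0512, 11.3300)

x' = 13.2000 + 11.0000·cos(2.7024)·0.15 = 11.7066
y' = -11.0000 + 11.0000·sin(2.7024)·0.15 = -10.2984
θ' = 2.7024 + (11.0000/2.0)·tan(0.4)·0.15 = 3.0512
v' = 11.0000 + 2.2000·0.15 = 11.3300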